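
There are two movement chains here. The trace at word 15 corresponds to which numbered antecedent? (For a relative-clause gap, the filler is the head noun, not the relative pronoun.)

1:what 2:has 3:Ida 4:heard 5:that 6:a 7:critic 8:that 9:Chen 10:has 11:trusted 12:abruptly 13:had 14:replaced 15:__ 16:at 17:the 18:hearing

1

The marked gap is the direct object of "replaced".
Its filler is the fronted wh-phrase "what", at word 1.
(The other dependency links word 7 to a gap after word 11.)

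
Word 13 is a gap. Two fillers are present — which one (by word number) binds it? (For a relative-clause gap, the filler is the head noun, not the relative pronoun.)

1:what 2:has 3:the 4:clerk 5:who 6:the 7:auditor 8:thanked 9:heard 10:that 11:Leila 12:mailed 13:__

1

The marked gap is the direct object of "mailed".
Its filler is the fronted wh-phrase "what", at word 1.
(The other dependency links word 4 to a gap after word 8.)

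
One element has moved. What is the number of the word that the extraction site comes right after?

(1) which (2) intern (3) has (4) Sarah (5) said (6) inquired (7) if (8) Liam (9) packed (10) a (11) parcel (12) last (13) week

The displaced element is "which intern" (word 2).
It is linked across 1 clause boundary (Ø).
It functions as the subject of "inquired", so the gap sits immediately after word 5 ("said").
Base order: Sarah has said that which intern inquired if Liam packed a parcel last week.

5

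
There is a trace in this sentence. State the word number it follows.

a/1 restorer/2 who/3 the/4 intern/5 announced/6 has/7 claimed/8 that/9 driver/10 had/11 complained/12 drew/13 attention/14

The displaced element is "a restorer" (word 2).
It is linked across 1 clause boundary (Ø).
It functions as the subject of "claimed", so the gap sits immediately after word 6 ("announced").
Base order: The intern announced that a restorer has claimed that driver had complained.

6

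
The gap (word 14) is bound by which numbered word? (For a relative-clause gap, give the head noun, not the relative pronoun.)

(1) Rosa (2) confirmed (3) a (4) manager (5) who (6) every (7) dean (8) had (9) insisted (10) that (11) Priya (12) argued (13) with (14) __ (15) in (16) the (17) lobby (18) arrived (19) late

4

The gap at 14 is the prepositional object of "argued", inside a relative clause.
The relative pronoun is "who" (word 5); it is bound by the head noun immediately before it.
Its filler is the head noun "manager", at word 4.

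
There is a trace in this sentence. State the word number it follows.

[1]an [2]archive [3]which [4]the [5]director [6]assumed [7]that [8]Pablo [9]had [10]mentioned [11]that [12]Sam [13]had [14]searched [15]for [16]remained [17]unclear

15

The displaced element is "an archive" (word 2).
It is linked across 2 clause boundaries (that → that).
It functions as the object of the preposition "for" of "searched", so the gap sits immediately after word 15 ("for").
Base order: The director assumed that Pablo had mentioned that Sam had searched for an archive.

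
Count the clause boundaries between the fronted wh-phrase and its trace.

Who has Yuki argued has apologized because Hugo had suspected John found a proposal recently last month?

1

"who" is extracted from the subject of "apologized".
Boundaries crossed, outermost first: [Ø] — 1 in total.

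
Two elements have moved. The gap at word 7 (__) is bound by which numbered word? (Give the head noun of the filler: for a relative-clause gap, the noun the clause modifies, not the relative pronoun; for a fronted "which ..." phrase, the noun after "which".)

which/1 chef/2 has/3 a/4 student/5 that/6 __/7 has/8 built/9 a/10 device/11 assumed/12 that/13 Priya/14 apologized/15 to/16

5

The marked gap is inside the relative clause, the subject of "built".
Its filler is the head noun "student" (via "that"), at word 5.
(The other dependency links word 2 to a gap after word 16.)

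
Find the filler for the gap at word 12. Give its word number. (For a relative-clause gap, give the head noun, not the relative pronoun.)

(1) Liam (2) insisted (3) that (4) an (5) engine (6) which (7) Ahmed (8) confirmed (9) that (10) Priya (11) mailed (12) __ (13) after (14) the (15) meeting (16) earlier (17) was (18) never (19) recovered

The gap at 12 is the object of "mailed", inside a relative clause.
The relative pronoun is "which" (word 6); it is bound by the head noun immediately before it.
Its filler is the head noun "engine", at word 5.

5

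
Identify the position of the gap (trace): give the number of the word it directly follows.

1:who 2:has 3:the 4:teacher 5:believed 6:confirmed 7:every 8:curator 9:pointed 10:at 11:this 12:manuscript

5

The displaced element is "who" (word 1).
It is linked across 1 clause boundary (Ø).
It functions as the subject of "confirmed", so the gap sits immediately after word 5 ("believed").
Base order: The teacher has believed who confirmed every curator pointed at this manuscript.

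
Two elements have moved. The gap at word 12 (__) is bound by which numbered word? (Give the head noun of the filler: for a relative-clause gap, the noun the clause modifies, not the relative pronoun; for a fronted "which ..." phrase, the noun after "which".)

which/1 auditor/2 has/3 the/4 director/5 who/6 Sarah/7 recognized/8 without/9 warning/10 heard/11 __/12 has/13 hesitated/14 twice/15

2

The marked gap is the subject of "hesitated".
Its filler is the fronted wh-phrase "which auditor", at word 2.
(The other dependency links word 5 to a gap after word 8.)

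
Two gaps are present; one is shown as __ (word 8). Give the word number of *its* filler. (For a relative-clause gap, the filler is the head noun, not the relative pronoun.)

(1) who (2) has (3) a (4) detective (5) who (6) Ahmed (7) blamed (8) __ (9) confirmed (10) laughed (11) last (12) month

4

The marked gap is inside the relative clause, the direct object of "blamed".
Its filler is the head noun "detective" (via "who"), at word 4.
(The other dependency links word 1 to a gap after word 9.)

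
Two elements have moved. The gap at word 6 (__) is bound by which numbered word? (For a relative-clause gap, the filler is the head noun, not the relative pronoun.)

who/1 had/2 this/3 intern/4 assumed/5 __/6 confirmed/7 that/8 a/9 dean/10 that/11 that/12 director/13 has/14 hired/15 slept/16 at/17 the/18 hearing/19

The marked gap is the subject of "confirmed".
Its filler is the fronted wh-phrase "who", at word 1.
(The other dependency links word 10 to a gap after word 15.)

1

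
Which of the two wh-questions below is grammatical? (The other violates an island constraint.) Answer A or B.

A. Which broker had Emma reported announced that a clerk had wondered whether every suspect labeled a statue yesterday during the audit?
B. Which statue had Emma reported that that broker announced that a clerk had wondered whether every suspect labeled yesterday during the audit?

A

In B, the wh-phrase is extracted from inside a wh-island (introduced by "whether"), which blocks movement.
In A, the extraction path crosses only that-complement boundaries, which are transparent.
So A is grammatical.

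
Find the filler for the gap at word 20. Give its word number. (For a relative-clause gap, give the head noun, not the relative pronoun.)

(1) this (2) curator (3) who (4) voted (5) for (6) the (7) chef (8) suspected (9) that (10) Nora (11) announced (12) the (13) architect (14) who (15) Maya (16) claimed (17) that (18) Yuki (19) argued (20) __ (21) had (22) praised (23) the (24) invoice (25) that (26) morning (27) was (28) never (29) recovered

The gap at 20 is the subject of "praised", inside a relative clause.
The relative pronoun is "who" (word 14); it is bound by the head noun immediately before it.
Its filler is the head noun "architect", at word 13.

13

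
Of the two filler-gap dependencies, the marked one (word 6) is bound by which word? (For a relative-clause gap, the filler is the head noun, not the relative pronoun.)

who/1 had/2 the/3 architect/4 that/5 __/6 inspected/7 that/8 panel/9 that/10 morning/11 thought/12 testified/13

4

The marked gap is inside the relative clause, the subject of "inspected".
Its filler is the head noun "architect" (via "that"), at word 4.
(The other dependency links word 1 to a gap after word 12.)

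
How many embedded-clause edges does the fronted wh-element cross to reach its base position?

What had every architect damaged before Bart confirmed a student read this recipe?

0

"what" originates inside the matrix clause — no clause boundary is crossed.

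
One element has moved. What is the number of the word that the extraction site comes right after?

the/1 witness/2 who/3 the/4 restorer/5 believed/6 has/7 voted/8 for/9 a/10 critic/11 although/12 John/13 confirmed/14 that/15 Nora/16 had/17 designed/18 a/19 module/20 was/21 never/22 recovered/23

The displaced element is "the witness" (word 2).
It is linked across 1 clause boundary (Ø).
It functions as the subject of "voted", so the gap sits immediately after word 6 ("believed").
Base order: The restorer believed the witness has voted for a critic although John confirmed that Nora had designed a module.

6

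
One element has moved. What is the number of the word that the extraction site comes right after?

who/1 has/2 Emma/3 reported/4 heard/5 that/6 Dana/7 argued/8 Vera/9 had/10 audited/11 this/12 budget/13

The displaced element is "who" (word 1).
It is linked across 1 clause boundary (Ø).
It functions as the subject of "heard", so the gap sits immediately after word 4 ("reported").
Base order: Emma has reported that who heard that Dana argued Vera had audited this budget.

4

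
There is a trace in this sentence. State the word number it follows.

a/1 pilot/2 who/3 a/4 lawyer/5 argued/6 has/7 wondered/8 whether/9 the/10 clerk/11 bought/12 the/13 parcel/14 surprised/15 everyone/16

The displaced element is "a pilot" (word 2).
It is linked across 1 clause boundary (Ø).
It functions as the subject of "wondered", so the gap sits immediately after word 6 ("argued").
Base order: A lawyer argued that a pilot has wondered whether the clerk bought the parcel.

6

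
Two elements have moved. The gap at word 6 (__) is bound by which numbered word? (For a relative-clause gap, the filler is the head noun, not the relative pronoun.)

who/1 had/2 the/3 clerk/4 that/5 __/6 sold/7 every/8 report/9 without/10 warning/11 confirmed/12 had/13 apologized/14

4

The marked gap is inside the relative clause, the subject of "sold".
Its filler is the head noun "clerk" (via "that"), at word 4.
(The other dependency links word 1 to a gap after word 12.)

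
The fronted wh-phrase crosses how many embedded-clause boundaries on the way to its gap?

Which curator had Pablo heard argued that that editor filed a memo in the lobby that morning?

1

"which curator" is extracted from the subject of "argued".
Boundaries crossed, outermost first: [Ø] — 1 in total.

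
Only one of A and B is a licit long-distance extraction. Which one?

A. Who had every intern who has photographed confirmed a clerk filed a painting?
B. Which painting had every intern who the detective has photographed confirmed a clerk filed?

B

In A, the wh-phrase is extracted from inside a complex-NP island (relative clause) (introduced by "who"), which blocks movement.
In B, the extraction path crosses only that-complement boundaries, which are transparent.
So B is grammatical.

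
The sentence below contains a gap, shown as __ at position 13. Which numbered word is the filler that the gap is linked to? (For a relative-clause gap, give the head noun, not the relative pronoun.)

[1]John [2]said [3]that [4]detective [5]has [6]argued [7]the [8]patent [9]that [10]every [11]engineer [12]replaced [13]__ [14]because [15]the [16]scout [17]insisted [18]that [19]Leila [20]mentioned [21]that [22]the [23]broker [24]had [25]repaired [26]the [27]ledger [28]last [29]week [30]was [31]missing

The gap at 13 is the object of "replaced", inside a relative clause.
The relative pronoun is "that" (word 9); it is bound by the head noun immediately before it.
Its filler is the head noun "patent", at word 8.

8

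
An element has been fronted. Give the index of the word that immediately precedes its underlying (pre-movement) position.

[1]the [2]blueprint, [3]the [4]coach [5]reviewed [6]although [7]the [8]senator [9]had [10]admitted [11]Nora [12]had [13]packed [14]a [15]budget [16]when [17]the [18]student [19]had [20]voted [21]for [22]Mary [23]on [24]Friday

The displaced element is "the blueprint" (word 2).
It functions as the direct object of "reviewed", so the gap sits immediately after word 5 ("reviewed").
Base order: The coach reviewed the blueprint although the senator had admitted Nora had packed a budget when the student had voted for Mary on Friday.

5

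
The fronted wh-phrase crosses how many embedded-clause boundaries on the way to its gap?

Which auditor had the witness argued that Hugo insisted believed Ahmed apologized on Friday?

2

"which auditor" is extracted from the subject of "believed".
Boundaries crossed, outermost first: [that], [Ø] — 2 in total.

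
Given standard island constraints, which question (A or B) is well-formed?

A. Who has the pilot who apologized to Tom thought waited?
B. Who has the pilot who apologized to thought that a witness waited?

A

In B, the wh-phrase is extracted from inside a complex-NP island (relative clause) (introduced by "who"), which blocks movement.
In A, the extraction path crosses only that-complement boundaries, which are transparent.
So A is grammatical.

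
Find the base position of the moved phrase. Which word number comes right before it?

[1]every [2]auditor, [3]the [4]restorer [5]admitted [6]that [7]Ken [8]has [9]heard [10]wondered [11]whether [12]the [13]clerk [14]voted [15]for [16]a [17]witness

9

The displaced element is "every auditor" (word 2).
It is linked across 2 clause boundaries (that → Ø).
It functions as the subject of "wondered", so the gap sits immediately after word 9 ("heard").
Base order: The restorer admitted that Ken has heard that every auditor wondered whether the clerk voted for a witness.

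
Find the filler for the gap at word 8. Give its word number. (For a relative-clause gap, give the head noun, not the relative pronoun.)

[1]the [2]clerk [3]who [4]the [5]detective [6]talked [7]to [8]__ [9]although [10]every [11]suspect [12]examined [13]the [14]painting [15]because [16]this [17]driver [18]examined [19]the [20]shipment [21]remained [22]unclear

2

The gap at 8 is the prepositional object of "talked", inside a relative clause.
The relative pronoun is "who" (word 3); it is bound by the head noun immediately before it.
Its filler is the head noun "clerk", at word 2.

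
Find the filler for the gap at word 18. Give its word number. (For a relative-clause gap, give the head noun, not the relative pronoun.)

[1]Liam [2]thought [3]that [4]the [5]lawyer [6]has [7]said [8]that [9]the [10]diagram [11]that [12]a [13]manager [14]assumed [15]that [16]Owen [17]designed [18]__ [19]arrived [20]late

The gap at 18 is the object of "designed", inside a relative clause.
The relative pronoun is "that" (word 11); it is bound by the head noun immediately before it.
Its filler is the head noun "diagram", at word 10.

10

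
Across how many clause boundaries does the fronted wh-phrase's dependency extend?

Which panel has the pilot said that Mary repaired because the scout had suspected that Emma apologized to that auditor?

1

"which panel" is extracted from the object of "repaired".
Boundaries crossed, outermost first: [that] — 1 in total.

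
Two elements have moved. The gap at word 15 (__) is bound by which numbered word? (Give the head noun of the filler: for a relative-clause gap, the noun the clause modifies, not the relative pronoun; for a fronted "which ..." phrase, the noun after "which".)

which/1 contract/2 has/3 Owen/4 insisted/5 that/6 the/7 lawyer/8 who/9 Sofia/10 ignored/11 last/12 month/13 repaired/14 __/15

2

The marked gap is the direct object of "repaired".
Its filler is the fronted wh-phrase "which contract", at word 2.
(The other dependency links word 8 to a gap after word 11.)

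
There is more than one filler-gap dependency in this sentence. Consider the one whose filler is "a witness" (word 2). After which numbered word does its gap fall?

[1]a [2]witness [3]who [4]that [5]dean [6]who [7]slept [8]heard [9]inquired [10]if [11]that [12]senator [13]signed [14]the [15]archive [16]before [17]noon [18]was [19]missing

8

The displaced element is "a witness" (word 2).
It is linked across 1 clause boundary (Ø).
It functions as the subject of "inquired", so the gap sits immediately after word 8 ("heard").
Base order: That dean who slept heard that a witness inquired if that senator signed the archive before noon.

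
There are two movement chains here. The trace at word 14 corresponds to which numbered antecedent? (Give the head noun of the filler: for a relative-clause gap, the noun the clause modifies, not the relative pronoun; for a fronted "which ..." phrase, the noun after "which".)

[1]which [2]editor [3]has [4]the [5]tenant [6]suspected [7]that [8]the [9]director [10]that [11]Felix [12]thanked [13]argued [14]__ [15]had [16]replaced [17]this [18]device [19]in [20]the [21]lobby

The marked gap is the subject of "replaced".
Its filler is the fronted wh-phrase "which editor", at word 2.
(The other dependency links word 9 to a gap after word 12.)

2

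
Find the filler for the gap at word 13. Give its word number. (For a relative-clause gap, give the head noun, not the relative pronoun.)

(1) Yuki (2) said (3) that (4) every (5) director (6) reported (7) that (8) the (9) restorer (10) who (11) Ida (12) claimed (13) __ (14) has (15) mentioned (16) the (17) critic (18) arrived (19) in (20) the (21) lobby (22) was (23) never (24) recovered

9

The gap at 13 is the subject of "mentioned", inside a relative clause.
The relative pronoun is "who" (word 10); it is bound by the head noun immediately before it.
Its filler is the head noun "restorer", at word 9.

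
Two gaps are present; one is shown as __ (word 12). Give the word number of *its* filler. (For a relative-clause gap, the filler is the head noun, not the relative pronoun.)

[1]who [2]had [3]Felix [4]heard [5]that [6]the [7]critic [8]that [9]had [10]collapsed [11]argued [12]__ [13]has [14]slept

1

The marked gap is the subject of "slept".
Its filler is the fronted wh-phrase "who", at word 1.
(The other dependency links word 7 to a gap after word 8.)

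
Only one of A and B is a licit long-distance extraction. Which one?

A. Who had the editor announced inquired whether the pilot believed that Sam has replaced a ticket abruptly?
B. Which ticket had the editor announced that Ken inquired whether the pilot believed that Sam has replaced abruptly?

In B, the wh-phrase is extracted from inside a wh-island (introduced by "whether"), which blocks movement.
In A, the extraction path crosses only that-complement boundaries, which are transparent.
So A is grammatical.

A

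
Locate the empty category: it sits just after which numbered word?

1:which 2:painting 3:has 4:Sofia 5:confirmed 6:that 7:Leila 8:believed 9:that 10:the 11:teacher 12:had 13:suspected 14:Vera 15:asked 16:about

The displaced element is "which painting" (word 2).
It is linked across 3 clause boundaries (that → that → Ø).
It functions as the object of the preposition "about" of "asked", so the gap sits immediately after word 16 ("about").
Base order: Sofia has confirmed that Leila believed that the teacher had suspected Vera asked about which painting.

16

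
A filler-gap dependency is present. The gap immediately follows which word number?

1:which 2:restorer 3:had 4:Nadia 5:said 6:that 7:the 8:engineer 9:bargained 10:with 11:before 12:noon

10

The displaced element is "which restorer" (word 2).
It is linked across 1 clause boundary (that).
It functions as the object of the preposition "with" of "bargained", so the gap sits immediately after word 10 ("with").
Base order: Nadia had said that the engineer bargained with which restorer before noon.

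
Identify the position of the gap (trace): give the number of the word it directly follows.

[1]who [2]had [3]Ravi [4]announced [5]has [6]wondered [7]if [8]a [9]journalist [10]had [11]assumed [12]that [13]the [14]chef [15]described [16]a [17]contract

4

The displaced element is "who" (word 1).
It is linked across 1 clause boundary (Ø).
It functions as the subject of "wondered", so the gap sits immediately after word 4 ("announced").
Base order: Ravi had announced that who has wondered if a journalist had assumed that the chef described a contract.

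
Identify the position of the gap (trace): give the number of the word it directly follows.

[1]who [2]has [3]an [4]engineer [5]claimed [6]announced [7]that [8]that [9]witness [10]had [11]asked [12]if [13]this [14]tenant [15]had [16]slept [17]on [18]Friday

5

The displaced element is "who" (word 1).
It is linked across 1 clause boundary (Ø).
It functions as the subject of "announced", so the gap sits immediately after word 5 ("claimed").
Base order: An engineer has claimed that who announced that that witness had asked if this tenant had slept on Friday.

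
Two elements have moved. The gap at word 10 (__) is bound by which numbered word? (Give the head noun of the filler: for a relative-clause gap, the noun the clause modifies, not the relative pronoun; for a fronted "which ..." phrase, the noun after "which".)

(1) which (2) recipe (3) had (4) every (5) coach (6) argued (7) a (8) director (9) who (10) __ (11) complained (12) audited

The marked gap is inside the relative clause, the subject of "complained".
Its filler is the head noun "director" (via "who"), at word 8.
(The other dependency links word 2 to a gap after word 12.)

8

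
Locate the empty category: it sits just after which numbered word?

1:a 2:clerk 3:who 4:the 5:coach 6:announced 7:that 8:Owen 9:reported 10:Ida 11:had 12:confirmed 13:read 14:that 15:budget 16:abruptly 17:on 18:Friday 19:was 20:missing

The displaced element is "a clerk" (word 2).
It is linked across 3 clause boundaries (that → Ø → Ø).
It functions as the subject of "read", so the gap sits immediately after word 12 ("confirmed").
Base order: The coach announced that Owen reported Ida had confirmed that a clerk read that budget abruptly on Friday.

12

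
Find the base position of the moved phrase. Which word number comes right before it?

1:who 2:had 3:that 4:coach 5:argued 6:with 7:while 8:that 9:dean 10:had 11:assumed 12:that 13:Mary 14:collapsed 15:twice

The displaced element is "who" (word 1).
It functions as the object of the preposition "with" of "argued", so the gap sits immediately after word 6 ("with").
Base order: That coach had argued with who while that dean had assumed that Mary collapsed twice.

6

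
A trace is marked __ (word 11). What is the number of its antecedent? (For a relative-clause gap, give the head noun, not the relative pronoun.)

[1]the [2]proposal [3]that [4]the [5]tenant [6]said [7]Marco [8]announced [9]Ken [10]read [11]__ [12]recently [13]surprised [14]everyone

2

The gap at 11 is the object of "read", inside a relative clause.
The relative pronoun is "that" (word 3); it is bound by the head noun immediately before it.
Its filler is the head noun "proposal", at word 2.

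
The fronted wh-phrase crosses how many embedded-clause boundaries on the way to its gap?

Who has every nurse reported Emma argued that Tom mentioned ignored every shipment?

3

"who" is extracted from the subject of "ignored".
Boundaries crossed, outermost first: [Ø], [that], [Ø] — 3 in total.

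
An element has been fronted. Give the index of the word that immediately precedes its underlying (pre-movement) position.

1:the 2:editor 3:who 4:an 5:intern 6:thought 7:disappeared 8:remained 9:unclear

6

The displaced element is "the editor" (word 2).
It is linked across 1 clause boundary (Ø).
It functions as the subject of "disappeared", so the gap sits immediately after word 6 ("thought").
Base order: An intern thought that the editor disappeared.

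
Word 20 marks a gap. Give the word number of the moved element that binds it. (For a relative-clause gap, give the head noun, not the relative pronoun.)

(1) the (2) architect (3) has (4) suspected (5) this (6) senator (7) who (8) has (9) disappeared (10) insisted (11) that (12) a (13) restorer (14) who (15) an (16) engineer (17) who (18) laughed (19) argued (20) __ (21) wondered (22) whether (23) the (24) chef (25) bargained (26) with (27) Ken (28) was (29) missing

13

The gap at 20 is the subject of "wondered", inside a relative clause.
The relative pronoun is "who" (word 14); it is bound by the head noun immediately before it.
Its filler is the head noun "restorer", at word 13.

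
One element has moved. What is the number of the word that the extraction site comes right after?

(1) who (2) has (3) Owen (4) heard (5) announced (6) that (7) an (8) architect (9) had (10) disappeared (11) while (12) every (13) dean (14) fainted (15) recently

4

The displaced element is "who" (word 1).
It is linked across 1 clause boundary (Ø).
It functions as the subject of "announced", so the gap sits immediately after word 4 ("heard").
Base order: Owen has heard that who announced that an architect had disappeared while every dean fainted recently.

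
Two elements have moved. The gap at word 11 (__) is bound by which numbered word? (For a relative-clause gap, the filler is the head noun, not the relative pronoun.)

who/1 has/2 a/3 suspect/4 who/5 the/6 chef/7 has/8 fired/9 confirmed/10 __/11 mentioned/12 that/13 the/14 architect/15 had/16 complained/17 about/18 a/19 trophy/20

1

The marked gap is the subject of "mentioned".
Its filler is the fronted wh-phrase "who", at word 1.
(The other dependency links word 4 to a gap after word 9.)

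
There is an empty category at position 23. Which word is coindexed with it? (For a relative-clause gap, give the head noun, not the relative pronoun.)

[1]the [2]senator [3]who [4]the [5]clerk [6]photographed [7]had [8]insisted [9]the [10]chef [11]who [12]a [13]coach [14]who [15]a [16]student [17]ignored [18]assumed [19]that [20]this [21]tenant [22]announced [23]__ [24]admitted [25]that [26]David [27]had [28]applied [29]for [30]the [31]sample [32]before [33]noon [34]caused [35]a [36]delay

10

The gap at 23 is the subject of "admitted", inside a relative clause.
The relative pronoun is "who" (word 11); it is bound by the head noun immediately before it.
Its filler is the head noun "chef", at word 10.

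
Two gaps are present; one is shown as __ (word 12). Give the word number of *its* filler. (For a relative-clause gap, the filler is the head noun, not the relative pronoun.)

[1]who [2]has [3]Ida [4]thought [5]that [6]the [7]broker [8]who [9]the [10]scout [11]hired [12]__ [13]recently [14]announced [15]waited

7

The marked gap is inside the relative clause, the direct object of "hired".
Its filler is the head noun "broker" (via "who"), at word 7.
(The other dependency links word 1 to a gap after word 14.)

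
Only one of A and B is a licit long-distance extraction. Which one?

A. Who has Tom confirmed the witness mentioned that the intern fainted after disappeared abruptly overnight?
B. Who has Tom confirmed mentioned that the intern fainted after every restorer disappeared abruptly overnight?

B

In A, the wh-phrase is extracted from inside an adjunct island (introduced by "after"), which blocks movement.
In B, the extraction path crosses only that-complement boundaries, which are transparent.
So B is grammatical.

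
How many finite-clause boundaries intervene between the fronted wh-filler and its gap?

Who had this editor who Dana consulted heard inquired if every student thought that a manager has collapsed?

"who" is extracted from the subject of "inquired".
Boundaries crossed, outermost first: [Ø] — 1 in total.

1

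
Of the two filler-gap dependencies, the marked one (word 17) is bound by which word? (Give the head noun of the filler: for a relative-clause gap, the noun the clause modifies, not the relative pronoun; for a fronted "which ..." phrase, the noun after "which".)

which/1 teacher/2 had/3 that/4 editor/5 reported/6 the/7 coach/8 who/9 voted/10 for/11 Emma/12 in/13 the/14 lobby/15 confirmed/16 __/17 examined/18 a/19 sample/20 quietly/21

The marked gap is the subject of "examined".
Its filler is the fronted wh-phrase "which teacher", at word 2.
(The other dependency links word 8 to a gap after word 9.)

2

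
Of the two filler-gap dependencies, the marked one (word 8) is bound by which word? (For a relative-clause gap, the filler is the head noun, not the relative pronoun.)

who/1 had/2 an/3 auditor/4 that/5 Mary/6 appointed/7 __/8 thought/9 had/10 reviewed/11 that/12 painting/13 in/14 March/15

The marked gap is inside the relative clause, the direct object of "appointed".
Its filler is the head noun "auditor" (via "that"), at word 4.
(The other dependency links word 1 to a gap after word 9.)

4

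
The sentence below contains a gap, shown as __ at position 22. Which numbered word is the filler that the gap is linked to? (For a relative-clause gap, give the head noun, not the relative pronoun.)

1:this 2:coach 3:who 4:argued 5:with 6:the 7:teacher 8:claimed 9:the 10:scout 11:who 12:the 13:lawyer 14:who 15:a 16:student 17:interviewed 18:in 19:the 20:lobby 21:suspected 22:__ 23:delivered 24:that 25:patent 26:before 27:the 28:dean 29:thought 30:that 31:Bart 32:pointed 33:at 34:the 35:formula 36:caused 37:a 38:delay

The gap at 22 is the subject of "delivered", inside a relative clause.
The relative pronoun is "who" (word 11); it is bound by the head noun immediately before it.
Its filler is the head noun "scout", at word 10.

10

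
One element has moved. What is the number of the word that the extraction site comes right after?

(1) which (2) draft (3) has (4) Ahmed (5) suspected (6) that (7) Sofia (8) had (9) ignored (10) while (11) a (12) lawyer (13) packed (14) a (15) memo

The displaced element is "which draft" (word 2).
It is linked across 1 clause boundary (that).
It functions as the direct object of "ignored", so the gap sits immediately after word 9 ("ignored").
Base order: Ahmed has suspected that Sofia had ignored which draft while a lawyer packed a memo.

9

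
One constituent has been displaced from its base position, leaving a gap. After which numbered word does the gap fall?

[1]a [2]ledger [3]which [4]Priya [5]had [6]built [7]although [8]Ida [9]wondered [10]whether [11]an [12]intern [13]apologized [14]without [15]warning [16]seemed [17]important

6

The displaced element is "a ledger" (word 2).
It functions as the direct object of "built", so the gap sits immediately after word 6 ("built").
Base order: Priya had built a ledger although Ida wondered whether an intern apologized without warning.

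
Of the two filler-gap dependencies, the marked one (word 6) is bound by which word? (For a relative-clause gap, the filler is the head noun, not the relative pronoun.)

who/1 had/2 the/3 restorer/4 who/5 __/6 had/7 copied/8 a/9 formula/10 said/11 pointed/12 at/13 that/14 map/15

The marked gap is inside the relative clause, the subject of "copied".
Its filler is the head noun "restorer" (via "who"), at word 4.
(The other dependency links word 1 to a gap after word 11.)

4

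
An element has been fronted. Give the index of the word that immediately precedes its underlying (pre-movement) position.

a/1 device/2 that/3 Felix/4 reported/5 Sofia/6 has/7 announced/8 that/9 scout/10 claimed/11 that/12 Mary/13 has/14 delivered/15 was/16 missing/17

15

The displaced element is "a device" (word 2).
It is linked across 3 clause boundaries (Ø → Ø → that).
It functions as the direct object of "delivered", so the gap sits immediately after word 15 ("delivered").
Base order: Felix reported Sofia has announced that scout claimed that Mary has delivered a device.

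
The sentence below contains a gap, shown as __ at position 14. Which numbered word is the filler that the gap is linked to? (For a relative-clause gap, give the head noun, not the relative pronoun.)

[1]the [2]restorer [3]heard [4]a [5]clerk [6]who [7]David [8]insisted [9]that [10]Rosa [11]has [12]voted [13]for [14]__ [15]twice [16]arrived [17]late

5

The gap at 14 is the prepositional object of "voted", inside a relative clause.
The relative pronoun is "who" (word 6); it is bound by the head noun immediately before it.
Its filler is the head noun "clerk", at word 5.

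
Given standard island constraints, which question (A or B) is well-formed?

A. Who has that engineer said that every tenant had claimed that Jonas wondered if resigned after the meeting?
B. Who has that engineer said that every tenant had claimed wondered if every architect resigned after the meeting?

B

In A, the wh-phrase is extracted from inside a wh-island (introduced by "if"), which blocks movement.
In B, the extraction path crosses only that-complement boundaries, which are transparent.
So B is grammatical.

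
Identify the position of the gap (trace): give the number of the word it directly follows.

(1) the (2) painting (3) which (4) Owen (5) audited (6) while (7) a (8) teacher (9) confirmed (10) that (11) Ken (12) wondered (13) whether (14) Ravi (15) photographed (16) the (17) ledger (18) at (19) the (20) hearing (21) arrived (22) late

The displaced element is "the painting" (word 2).
It functions as the direct object of "audited", so the gap sits immediately after word 5 ("audited").
Base order: Owen audited the painting while a teacher confirmed that Ken wondered whether Ravi photographed the ledger at the hearing.

5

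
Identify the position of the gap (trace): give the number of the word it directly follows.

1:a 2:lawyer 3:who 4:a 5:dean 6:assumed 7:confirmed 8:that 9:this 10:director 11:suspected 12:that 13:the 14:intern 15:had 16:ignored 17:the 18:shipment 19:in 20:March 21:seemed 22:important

6

The displaced element is "a lawyer" (word 2).
It is linked across 1 clause boundary (Ø).
It functions as the subject of "confirmed", so the gap sits immediately after word 6 ("assumed").
Base order: A dean assumed that a lawyer confirmed that this director suspected that the intern had ignored the shipment in March.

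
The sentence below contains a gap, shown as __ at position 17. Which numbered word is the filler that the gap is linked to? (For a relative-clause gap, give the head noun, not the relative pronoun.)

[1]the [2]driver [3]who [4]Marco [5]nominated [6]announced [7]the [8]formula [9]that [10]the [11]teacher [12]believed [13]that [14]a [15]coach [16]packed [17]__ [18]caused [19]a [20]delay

The gap at 17 is the object of "packed", inside a relative clause.
The relative pronoun is "that" (word 9); it is bound by the head noun immediately before it.
Its filler is the head noun "formula", at word 8.

8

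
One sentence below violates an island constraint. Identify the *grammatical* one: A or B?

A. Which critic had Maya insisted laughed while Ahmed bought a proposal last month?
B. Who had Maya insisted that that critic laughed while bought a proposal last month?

In B, the wh-phrase is extracted from inside an adjunct island (introduced by "while"), which blocks movement.
In A, the extraction path crosses only that-complement boundaries, which are transparent.
So A is grammatical.

A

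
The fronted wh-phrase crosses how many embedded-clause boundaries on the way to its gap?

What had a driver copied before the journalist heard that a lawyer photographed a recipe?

0

"what" originates inside the matrix clause — no clause boundary is crossed.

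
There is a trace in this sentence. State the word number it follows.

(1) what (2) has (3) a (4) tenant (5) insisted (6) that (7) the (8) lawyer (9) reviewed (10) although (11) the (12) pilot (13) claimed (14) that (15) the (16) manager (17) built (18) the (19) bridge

9

The displaced element is "what" (word 1).
It is linked across 1 clause boundary (that).
It functions as the direct object of "reviewed", so the gap sits immediately after word 9 ("reviewed").
Base order: A tenant has insisted that the lawyer reviewed what although the pilot claimed that the manager built the bridge.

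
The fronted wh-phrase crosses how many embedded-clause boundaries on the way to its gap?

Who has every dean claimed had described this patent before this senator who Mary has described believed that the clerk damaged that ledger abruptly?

"who" is extracted from the subject of "described".
Boundaries crossed, outermost first: [Ø] — 1 in total.

1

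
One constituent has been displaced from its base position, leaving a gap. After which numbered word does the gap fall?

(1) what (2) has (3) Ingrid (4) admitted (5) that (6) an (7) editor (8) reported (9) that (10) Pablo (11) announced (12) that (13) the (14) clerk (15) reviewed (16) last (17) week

The displaced element is "what" (word 1).
It is linked across 3 clause boundaries (that → that → that).
It functions as the direct object of "reviewed", so the gap sits immediately after word 15 ("reviewed").
Base order: Ingrid has admitted that an editor reported that Pablo announced that the clerk reviewed what last week.

15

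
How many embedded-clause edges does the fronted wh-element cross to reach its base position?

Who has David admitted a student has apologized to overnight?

"who" is extracted from the PP object of "apologized".
Boundaries crossed, outermost first: [Ø] — 1 in total.

1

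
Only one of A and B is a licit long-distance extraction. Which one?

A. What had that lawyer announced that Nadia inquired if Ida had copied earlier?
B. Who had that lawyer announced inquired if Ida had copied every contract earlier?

B

In A, the wh-phrase is extracted from inside a wh-island (introduced by "if"), which blocks movement.
In B, the extraction path crosses only that-complement boundaries, which are transparent.
So B is grammatical.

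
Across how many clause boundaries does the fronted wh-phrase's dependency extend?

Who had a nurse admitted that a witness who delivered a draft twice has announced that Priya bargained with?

"who" is extracted from the PP object of "bargained".
Boundaries crossed, outermost first: [that], [that] — 2 in total.

2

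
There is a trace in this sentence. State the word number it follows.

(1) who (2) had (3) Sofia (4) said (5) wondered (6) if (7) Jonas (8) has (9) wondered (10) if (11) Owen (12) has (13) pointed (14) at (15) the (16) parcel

The displaced element is "who" (word 1).
It is linked across 1 clause boundary (Ø).
It functions as the subject of "wondered", so the gap sits immediately after word 4 ("said").
Base order: Sofia had said that who wondered if Jonas has wondered if Owen has pointed at the parcel.

4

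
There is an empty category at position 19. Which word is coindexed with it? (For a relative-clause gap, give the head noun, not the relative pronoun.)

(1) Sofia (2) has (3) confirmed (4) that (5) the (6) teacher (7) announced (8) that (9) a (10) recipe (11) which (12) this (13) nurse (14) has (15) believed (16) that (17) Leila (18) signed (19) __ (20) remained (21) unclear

10

The gap at 19 is the object of "signed", inside a relative clause.
The relative pronoun is "which" (word 11); it is bound by the head noun immediately before it.
Its filler is the head noun "recipe", at word 10.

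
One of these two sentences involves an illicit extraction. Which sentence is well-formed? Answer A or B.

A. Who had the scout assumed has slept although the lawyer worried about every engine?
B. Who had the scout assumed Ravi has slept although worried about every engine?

A

In B, the wh-phrase is extracted from inside an adjunct island (introduced by "although"), which blocks movement.
In A, the extraction path crosses only that-complement boundaries, which are transparent.
So A is grammatical.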